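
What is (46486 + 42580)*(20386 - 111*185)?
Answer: -13270834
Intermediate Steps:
(46486 + 42580)*(20386 - 111*185) = 89066*(20386 - 20535) = 89066*(-149) = -13270834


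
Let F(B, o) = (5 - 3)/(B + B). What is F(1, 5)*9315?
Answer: 9315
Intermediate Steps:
F(B, o) = 1/B (F(B, o) = 2/((2*B)) = 2*(1/(2*B)) = 1/B)
F(1, 5)*9315 = 9315/1 = 1*9315 = 9315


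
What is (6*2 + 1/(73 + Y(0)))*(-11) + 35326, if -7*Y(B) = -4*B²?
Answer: 2569151/73 ≈ 35194.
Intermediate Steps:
Y(B) = 4*B²/7 (Y(B) = -(-4)*B²/7 = 4*B²/7)
(6*2 + 1/(73 + Y(0)))*(-11) + 35326 = (6*2 + 1/(73 + (4/7)*0²))*(-11) + 35326 = (12 + 1/(73 + (4/7)*0))*(-11) + 35326 = (12 + 1/(73 + 0))*(-11) + 35326 = (12 + 1/73)*(-11) + 35326 = (877/73)*(-11) + 35326 = -9647/73 + 35326 = 2569151/73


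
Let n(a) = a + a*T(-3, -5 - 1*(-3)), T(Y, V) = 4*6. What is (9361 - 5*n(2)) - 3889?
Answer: 5222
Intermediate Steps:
T(Y, V) = 24
n(a) = 25*a (n(a) = a + a*24 = a + 24*a = 25*a)
(9361 - 5*n(2)) - 3889 = (9361 - 125*2) - 3889 = (9361 - 5*50) - 3889 = (9361 - 250) - 3889 = 9111 - 3889 = 5222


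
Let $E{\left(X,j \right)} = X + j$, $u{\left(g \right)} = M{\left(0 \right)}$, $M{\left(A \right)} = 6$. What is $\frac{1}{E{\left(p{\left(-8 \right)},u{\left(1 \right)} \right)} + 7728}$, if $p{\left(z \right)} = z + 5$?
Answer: $\frac{1}{7731} \approx 0.00012935$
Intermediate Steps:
$p{\left(z \right)} = 5 + z$
$u{\left(g \right)} = 6$
$\frac{1}{E{\left(p{\left(-8 \right)},u{\left(1 \right)} \right)} + 7728} = \frac{1}{\left(\left(5 - 8\right) + 6\right) + 7728} = \frac{1}{\left(-3 + 6\right) + 7728} = \frac{1}{3 + 7728} = \frac{1}{7731}$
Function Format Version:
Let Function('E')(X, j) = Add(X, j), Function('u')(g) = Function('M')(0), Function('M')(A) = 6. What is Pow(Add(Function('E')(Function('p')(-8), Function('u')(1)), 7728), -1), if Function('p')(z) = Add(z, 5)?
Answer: Rational(1, 7731) ≈ 0.00012935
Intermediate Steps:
Function('p')(z) = Add(5, z)
Function('u')(g) = 6
Pow(Add(Function('E')(Function('p')(-8), Function('u')(1)), 7728), -1) = Pow(Add(Add(Add(5, -8), 6), 7728), -1) = Pow(Add(Add(-3, 6), 7728), -1) = Pow(Add(3, 7728), -1) = Pow(7731, -1) = Rational(1, 7731)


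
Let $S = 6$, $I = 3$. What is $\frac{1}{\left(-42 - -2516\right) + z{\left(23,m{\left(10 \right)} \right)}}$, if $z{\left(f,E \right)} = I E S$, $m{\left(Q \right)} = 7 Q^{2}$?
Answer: $\frac{1}{15074} \approx 6.6339 \cdot 10^{-5}$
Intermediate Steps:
$z{\left(f,E \right)} = 18 E$ ($z{\left(f,E \right)} = 3 E 6 = 18 E$)
$\frac{1}{\left(-42 - -2516\right) + z{\left(23,m{\left(10 \right)} \right)}} = \frac{1}{\left(-42 - -2516\right) + 18 \cdot 7 \cdot 10^{2}} = \frac{1}{\left(-42 + 2516\right) + 18 \cdot 7 \cdot 100} = \frac{1}{2474 + 18 \cdot 700} = \frac{1}{2474 + 12600} = \frac{1}{15074}$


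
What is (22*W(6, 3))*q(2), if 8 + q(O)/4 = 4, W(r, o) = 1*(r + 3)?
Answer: -3168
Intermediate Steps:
W(r, o) = 3 + r (W(r, o) = 1*(3 + r) = 3 + r)
q(O) = -16 (q(O) = -32 + 4*4 = -32 + 16 = -16)
(22*W(6, 3))*q(2) = (22*(3 + 6))*(-16) = (22*9)*(-16) = 198*(-16) = -3168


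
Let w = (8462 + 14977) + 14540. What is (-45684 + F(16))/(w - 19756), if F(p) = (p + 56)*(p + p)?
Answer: -43380/18223 ≈ -2.3805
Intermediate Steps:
F(p) = 2*p*(56 + p) (F(p) = (56 + p)*(2*p) = 2*p*(56 + p))
w = 37979 (w = 23439 + 14540 = 37979)
(-45684 + F(16))/(w - 19756) = (-45684 + 2*16*(56 + 16))/(37979 - 19756) = (-45684 + 2*16*72)/18223 = (-45684 + 2304)*(1/18223) = -43380*1/18223 = -43380/18223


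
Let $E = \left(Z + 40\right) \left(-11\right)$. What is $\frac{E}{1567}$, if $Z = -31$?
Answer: $- \frac{99}{1567} \approx -0.063178$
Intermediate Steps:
$E = -99$ ($E = \left(-31 + 40\right) \left(-11\right) = 9 \left(-11\right) = -99$)
$\frac{E}{1567} = - \frac{99}{1567}$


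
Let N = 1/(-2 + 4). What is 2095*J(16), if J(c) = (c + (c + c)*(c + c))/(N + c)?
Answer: 4357600/33 ≈ 1.3205e+5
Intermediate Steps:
N = 1/2 ≈ 0.50000
J(c) = (c + 4*c**2)/(1/2 + c) (J(c) = (c + (c + c)*(c + c))/(1/2 + c) = (c + (2*c)*(2*c))/(1/2 + c) = (c + 4*c**2)/(1/2 + c))
2095*J(16) = 2095*(2*16*(1 + 4*16)/(1 + 2*16)) = 2095*(2*16*(1 + 64)/(1 + 32)) = 2095*(2*16*65/33) = 2095*(2*16*(1/33)*65) = 2095*(2080/33) = 4357600/33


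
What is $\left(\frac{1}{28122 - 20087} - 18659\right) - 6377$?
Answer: $- \frac{201164259}{8035} \approx -25036.0$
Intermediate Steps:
$\left(\frac{1}{28122 - 20087} - 18659\right) - 6377 = \left(\frac{1}{8035} - 18659\right) - 6377 = - \frac{149925064}{8035} - 6377 = - \frac{201164259}{8035}$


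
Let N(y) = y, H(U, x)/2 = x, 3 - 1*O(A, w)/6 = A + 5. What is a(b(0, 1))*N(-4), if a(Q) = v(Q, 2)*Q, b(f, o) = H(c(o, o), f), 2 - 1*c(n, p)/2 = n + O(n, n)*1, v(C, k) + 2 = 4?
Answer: 0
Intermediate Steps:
O(A, w) = -12 - 6*A (O(A, w) = 18 - 6*(A + 5) = 18 - 6*(5 + A) = 18 + (-30 - 6*A) = -12 - 6*A)
v(C, k) = 2 (v(C, k) = -2 + 4 = 2)
c(n, p) = 28 + 10*n (c(n, p) = 4 - 2*(n + (-12 - 6*n)*1) = 4 - 2*(n + (-12 - 6*n)) = 4 - 2*(-12 - 5*n) = 4 + (24 + 10*n) = 28 + 10*n)
H(U, x) = 2*x
b(f, o) = 2*f
a(Q) = 2*Q
a(b(0, 1))*N(-4) = (2*(2*0))*(-4) = (2*0)*(-4) = 0*(-4) = 0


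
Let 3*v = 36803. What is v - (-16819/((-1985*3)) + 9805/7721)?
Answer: 187953779427/15326185 ≈ 12264.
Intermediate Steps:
v = 36803/3 (v = (⅓)*36803 = 36803/3 ≈ 12268.)
v - (-16819/((-1985*3)) + 9805/7721) = 36803/3 - (-16819/((-1985*3)) + 9805/7721) = 36803/3 - (-16819/(-5955) + 9805*(1/7721)) = 36803/3 - (-16819*(-1/5955) + 9805/7721) = 36803/3 - (16819/5955 + 9805/7721) = 36803/3 - 1*188248274/45978555 = 36803/3 - 188248274/45978555 = 187953779427/15326185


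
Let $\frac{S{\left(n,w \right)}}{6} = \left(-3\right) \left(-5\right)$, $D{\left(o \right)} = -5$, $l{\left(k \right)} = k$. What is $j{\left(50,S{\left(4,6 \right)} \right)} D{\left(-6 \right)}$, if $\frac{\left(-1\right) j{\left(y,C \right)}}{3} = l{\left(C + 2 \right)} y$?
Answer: $69000$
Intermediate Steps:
$S{\left(n,w \right)} = 90$ ($S{\left(n,w \right)} = 6 \left(\left(-3\right) \left(-5\right)\right) = 6 \cdot 15 = 90$)
$j{\left(y,C \right)} = - 3 y \left(2 + C\right)$ ($j{\left(y,C \right)} = - 3 \left(C + 2\right) y = - 3 \left(2 + C\right) y = - 3 y \left(2 + C\right)$)
$j{\left(50,S{\left(4,6 \right)} \right)} D{\left(-6 \right)} = \left(-3\right) 50 \left(2 + 90\right) \left(-5\right) = \left(-3\right) 50 \cdot 92 \left(-5\right) = \left(-13800\right) \left(-5\right) = 69000$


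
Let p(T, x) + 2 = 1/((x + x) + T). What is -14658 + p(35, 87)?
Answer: -3063939/209 ≈ -14660.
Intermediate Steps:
p(T, x) = -2 + 1/(T + 2*x) (p(T, x) = -2 + 1/((x + x) + T) = -2 + 1/(2*x + T) = -2 + 1/(T + 2*x))
-14658 + p(35, 87) = -14658 + (1 - 4*87 - 2*35)/(35 + 2*87) = -14658 + (1 - 348 - 70)/(35 + 174) = -14658 - 417/209 = -3063939/209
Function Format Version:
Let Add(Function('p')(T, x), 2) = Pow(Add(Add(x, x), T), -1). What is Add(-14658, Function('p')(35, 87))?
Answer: Rational(-3063939, 209) ≈ -14660.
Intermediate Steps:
Function('p')(T, x) = Add(-2, Pow(Add(T, Mul(2, x)), -1)) (Function('p')(T, x) = Add(-2, Pow(Add(Add(x, x), T), -1)) = Add(-2, Pow(Add(Mul(2, x), T), -1)) = Add(-2, Pow(Add(T, Mul(2, x)), -1)))
Add(-14658, Function('p')(35, 87)) = Add(-14658, Mul(Pow(Add(35, Mul(2, 87)), -1), Add(1, Mul(-4, 87), Mul(-2, 35)))) = Add(-14658, Mul(Pow(Add(35, 174), -1), Add(1, -348, -70))) = Add(-14658, Mul(Pow(209, -1), -417)) = Add(-14658, Mul(Rational(1, 209), -417)) = Add(-14658, Rational(-417, 209)) = Rational(-3063939, 209)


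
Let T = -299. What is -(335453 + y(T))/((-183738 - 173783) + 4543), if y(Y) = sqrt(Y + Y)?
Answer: 335453/352978 + I*sqrt(598)/352978 ≈ 0.95035 + 6.9279e-5*I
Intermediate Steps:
y(Y) = sqrt(2)*sqrt(Y) (y(Y) = sqrt(2*Y) = sqrt(2)*sqrt(Y))
-(335453 + y(T))/((-183738 - 173783) + 4543) = -(335453 + sqrt(2)*sqrt(-299))/((-183738 - 173783) + 4543) = -(335453 + sqrt(2)*(I*sqrt(299)))/(-357521 + 4543) = -(335453 + I*sqrt(598))/(-352978) = -(335453 + I*sqrt(598))*(-1)/352978 = -(-335453/352978 - I*sqrt(598)/352978) = 335453/352978 + I*sqrt(598)/352978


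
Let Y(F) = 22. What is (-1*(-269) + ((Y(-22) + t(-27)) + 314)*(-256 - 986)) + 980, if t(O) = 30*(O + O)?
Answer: 1595977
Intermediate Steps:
t(O) = 60*O (t(O) = 30*(2*O) = 60*O)
(-1*(-269) + ((Y(-22) + t(-27)) + 314)*(-256 - 986)) + 980 = (-1*(-269) + ((22 + 60*(-27)) + 314)*(-256 - 986)) + 980 = (269 + ((22 - 1620) + 314)*(-1242)) + 980 = (269 + (-1598 + 314)*(-1242)) + 980 = (269 - 1284*(-1242)) + 980 = (269 + 1594728) + 980 = 1594997 + 980 = 1595977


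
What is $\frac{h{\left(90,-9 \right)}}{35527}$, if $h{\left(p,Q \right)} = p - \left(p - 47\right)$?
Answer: $\frac{47}{35527} \approx 0.0013229$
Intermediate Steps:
$h{\left(p,Q \right)} = 47$ ($h{\left(p,Q \right)} = p - \left(-47 + p\right) = 47$)
$\frac{h{\left(90,-9 \right)}}{35527} = \frac{47}{35527}$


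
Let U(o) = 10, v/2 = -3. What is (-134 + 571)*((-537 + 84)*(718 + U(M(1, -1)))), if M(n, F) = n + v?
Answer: -144115608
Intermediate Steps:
v = -6 (v = 2*(-3) = -6)
M(n, F) = -6 + n (M(n, F) = n - 6 = -6 + n)
(-134 + 571)*((-537 + 84)*(718 + U(M(1, -1)))) = (-134 + 571)*((-537 + 84)*(718 + 10)) = 437*(-453*728) = 437*(-329784) = -144115608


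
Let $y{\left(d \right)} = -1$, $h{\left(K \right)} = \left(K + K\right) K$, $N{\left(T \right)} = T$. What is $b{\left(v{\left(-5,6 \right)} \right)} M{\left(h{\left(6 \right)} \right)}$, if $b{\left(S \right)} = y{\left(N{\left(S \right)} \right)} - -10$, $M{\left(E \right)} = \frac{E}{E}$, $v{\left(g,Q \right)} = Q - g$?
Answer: $9$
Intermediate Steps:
$h{\left(K \right)} = 2 K^{2}$ ($h{\left(K \right)} = 2 K K = 2 K^{2}$)
$M{\left(E \right)} = 1$
$b{\left(S \right)} = 9$ ($b{\left(S \right)} = -1 - -10 = -1 + 10 = 9$)
$b{\left(v{\left(-5,6 \right)} \right)} M{\left(h{\left(6 \right)} \right)} = 9 \cdot 1 = 9$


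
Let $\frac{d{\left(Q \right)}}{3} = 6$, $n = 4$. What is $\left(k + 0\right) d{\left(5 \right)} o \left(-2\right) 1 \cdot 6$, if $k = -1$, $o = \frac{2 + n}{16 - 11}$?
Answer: $\frac{1296}{5} \approx 259.2$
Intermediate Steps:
$o = \frac{6}{5}$ ($o = \frac{2 + 4}{16 - 11} = \frac{6}{5} \approx 1.2$)
$d{\left(Q \right)} = 18$ ($d{\left(Q \right)} = 3 \cdot 6 = 18$)
$\left(k + 0\right) d{\left(5 \right)} o \left(-2\right) 1 \cdot 6 = \left(-1 + 0\right) 18 \cdot \frac{6}{5} \left(-2\right) 1 \cdot 6 = \left(-1\right) 18 \cdot \frac{6}{5} \left(\left(-2\right) 6\right) = \left(-18\right) \frac{6}{5} \left(-12\right) = \left(- \frac{108}{5}\right) \left(-12\right) = \frac{1296}{5}$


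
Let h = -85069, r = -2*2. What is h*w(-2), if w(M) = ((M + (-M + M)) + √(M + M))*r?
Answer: -680552 + 680552*I ≈ -6.8055e+5 + 6.8055e+5*I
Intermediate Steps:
r = -4
w(M) = -4*M - 4*√2*√M (w(M) = ((M + (-M + M)) + √(M + M))*(-4) = ((M + 0) + √(2*M))*(-4) = (M + √2*√M)*(-4) = -4*M - 4*√2*√M)
h*w(-2) = -85069*(-4*(-2) - 4*√2*√(-2)) = -85069*(8 - 4*√2*I*√2) = -85069*(8 - 8*I) = -680552 + 680552*I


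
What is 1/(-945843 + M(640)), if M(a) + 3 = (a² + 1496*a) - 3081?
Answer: 1/418113 ≈ 2.3917e-6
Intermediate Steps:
M(a) = -3084 + a² + 1496*a (M(a) = -3 + ((a² + 1496*a) - 3081) = -3 + (-3081 + a² + 1496*a) = -3084 + a² + 1496*a)
1/(-945843 + M(640)) = 1/(-945843 + (-3084 + 640² + 1496*640)) = 1/(-945843 + (-3084 + 409600 + 957440)) = 1/(-945843 + 1363956) = 1/418113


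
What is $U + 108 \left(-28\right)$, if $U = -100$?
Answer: $-3124$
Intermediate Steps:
$U + 108 \left(-28\right) = -100 + 108 \left(-28\right) = -100 - 3024 = -3124$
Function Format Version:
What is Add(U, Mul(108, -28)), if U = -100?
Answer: -3124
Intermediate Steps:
Add(U, Mul(108, -28)) = Add(-100, Mul(108, -28)) = Add(-100, -3024) = -3124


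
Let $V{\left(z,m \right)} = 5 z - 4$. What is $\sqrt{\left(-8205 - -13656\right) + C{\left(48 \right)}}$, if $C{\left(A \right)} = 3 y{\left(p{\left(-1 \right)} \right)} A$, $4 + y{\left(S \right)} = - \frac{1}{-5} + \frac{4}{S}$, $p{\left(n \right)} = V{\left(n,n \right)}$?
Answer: $\frac{\sqrt{120995}}{5} \approx 69.569$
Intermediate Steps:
$V{\left(z,m \right)} = -4 + 5 z$
$p{\left(n \right)} = -4 + 5 n$
$y{\left(S \right)} = - \frac{19}{5} + \frac{4}{S}$ ($y{\left(S \right)} = -4 + \left(- \frac{1}{-5} + \frac{4}{S}\right) = -4 + \left(\left(-1\right) \left(- \frac{1}{5}\right) + \frac{4}{S}\right) = -4 + \left(\frac{1}{5} + \frac{4}{S}\right) = - \frac{19}{5} + \frac{4}{S}$)
$C{\left(A \right)} = - \frac{191 A}{15}$ ($C{\left(A \right)} = 3 \left(- \frac{19}{5} + \frac{4}{-4 + 5 \left(-1\right)}\right) A = 3 \left(- \frac{19}{5} + \frac{4}{-4 - 5}\right) A = 3 \left(- \frac{19}{5} + \frac{4}{-9}\right) A = 3 \left(- \frac{19}{5} + 4 \left(- \frac{1}{9}\right)\right) A = 3 \left(- \frac{19}{5} - \frac{4}{9}\right) A = 3 \left(- \frac{191}{45}\right) A = - \frac{191 A}{15}$)
$\sqrt{\left(-8205 - -13656\right) + C{\left(48 \right)}} = \sqrt{\left(-8205 - -13656\right) - \frac{3056}{5}} = \sqrt{\left(-8205 + 13656\right) - \frac{3056}{5}} = \sqrt{5451 - \frac{3056}{5}} = \sqrt{\frac{24199}{5}} = \frac{\sqrt{120995}}{5}$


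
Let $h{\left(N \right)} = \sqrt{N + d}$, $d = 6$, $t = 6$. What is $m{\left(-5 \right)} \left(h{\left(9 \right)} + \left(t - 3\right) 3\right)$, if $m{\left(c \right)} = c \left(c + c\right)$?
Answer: $450 + 50 \sqrt{15} \approx 643.65$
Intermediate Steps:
$m{\left(c \right)} = 2 c^{2}$ ($m{\left(c \right)} = c 2 c = 2 c^{2}$)
$h{\left(N \right)} = \sqrt{6 + N}$ ($h{\left(N \right)} = \sqrt{N + 6} = \sqrt{6 + N}$)
$m{\left(-5 \right)} \left(h{\left(9 \right)} + \left(t - 3\right) 3\right) = 2 \left(-5\right)^{2} \left(\sqrt{6 + 9} + \left(6 - 3\right) 3\right) = 2 \cdot 25 \left(\sqrt{15} + 3 \cdot 3\right) = 50 \left(\sqrt{15} + 9\right) = 50 \left(9 + \sqrt{15}\right) = 450 + 50 \sqrt{15}$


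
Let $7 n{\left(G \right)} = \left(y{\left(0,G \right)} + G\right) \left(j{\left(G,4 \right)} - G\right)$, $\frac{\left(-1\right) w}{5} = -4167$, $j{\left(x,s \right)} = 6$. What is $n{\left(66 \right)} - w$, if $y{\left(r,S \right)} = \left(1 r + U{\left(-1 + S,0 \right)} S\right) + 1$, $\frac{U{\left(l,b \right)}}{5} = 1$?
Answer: $- \frac{169665}{7} \approx -24238.0$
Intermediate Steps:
$w = 20835$ ($w = \left(-5\right) \left(-4167\right) = 20835$)
$U{\left(l,b \right)} = 5$ ($U{\left(l,b \right)} = 5 \cdot 1 = 5$)
$y{\left(r,S \right)} = 1 + r + 5 S$ ($y{\left(r,S \right)} = \left(1 r + 5 S\right) + 1 = \left(r + 5 S\right) + 1 = 1 + r + 5 S$)
$n{\left(G \right)} = \frac{\left(1 + 6 G\right) \left(6 - G\right)}{7}$ ($n{\left(G \right)} = \frac{\left(\left(1 + 0 + 5 G\right) + G\right) \left(6 - G\right)}{7} = \frac{\left(\left(1 + 5 G\right) + G\right) \left(6 - G\right)}{7} = \frac{\left(1 + 6 G\right) \left(6 - G\right)}{7}$)
$n{\left(66 \right)} - w = \left(\frac{6}{7} + 5 \cdot 66 - \frac{6 \cdot 66^{2}}{7}\right) - 20835 = \left(\frac{6}{7} + 330 - \frac{26136}{7}\right) - 20835 = - \frac{23820}{7} - 20835 = - \frac{169665}{7}$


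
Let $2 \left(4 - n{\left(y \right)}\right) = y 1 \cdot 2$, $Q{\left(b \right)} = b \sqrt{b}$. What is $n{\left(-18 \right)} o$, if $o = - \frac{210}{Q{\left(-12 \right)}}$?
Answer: $- \frac{385 i \sqrt{3}}{6} \approx - 111.14 i$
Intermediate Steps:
$Q{\left(b \right)} = b^{\frac{3}{2}}$
$n{\left(y \right)} = 4 - y$ ($n{\left(y \right)} = 4 - \frac{y 1 \cdot 2}{2} = 4 - \frac{y 2}{2} = 4 - \frac{2 y}{2} = 4 - y$)
$o = - \frac{35 i \sqrt{3}}{12}$ ($o = - \frac{210}{\left(-12\right)^{\frac{3}{2}}} = - \frac{210}{\left(-24\right) i \sqrt{3}} = - 210 \frac{i \sqrt{3}}{72} = - \frac{35 i \sqrt{3}}{12} \approx - 5.0518 i$)
$n{\left(-18 \right)} o = \left(4 - -18\right) \left(- \frac{35 i \sqrt{3}}{12}\right) = \left(4 + 18\right) \left(- \frac{35 i \sqrt{3}}{12}\right) = 22 \left(- \frac{35 i \sqrt{3}}{12}\right) = - \frac{385 i \sqrt{3}}{6}$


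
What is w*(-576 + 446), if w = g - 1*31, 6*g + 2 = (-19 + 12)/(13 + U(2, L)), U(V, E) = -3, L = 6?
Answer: 8177/2 ≈ 4088.5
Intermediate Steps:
g = -9/20 (g = -1/3 + ((-19 + 12)/(13 - 3))/6 = -1/3 + (-7/10)/6 = -1/3 + (-7*1/10)/6 = -1/3 + (1/6)*(-7/10) = -1/3 - 7/60 = -9/20 ≈ -0.45000)
w = -629/20 (w = -9/20 - 1*31 = -9/20 - 31 = -629/20 ≈ -31.450)
w*(-576 + 446) = -629*(-576 + 446)/20 = -629/20*(-130) = 8177/2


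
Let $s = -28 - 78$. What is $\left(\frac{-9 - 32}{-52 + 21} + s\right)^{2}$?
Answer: $\frac{10530025}{961} \approx 10957.0$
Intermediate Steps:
$s = -106$ ($s = -28 - 78 = -106$)
$\left(\frac{-9 - 32}{-52 + 21} + s\right)^{2} = \left(\frac{-9 - 32}{-52 + 21} - 106\right)^{2} = \left(- \frac{41}{-31} - 106\right)^{2} = \left(\left(-41\right) \left(- \frac{1}{31}\right) - 106\right)^{2} = \left(\frac{41}{31} - 106\right)^{2} = \left(- \frac{3245}{31}\right)^{2} = \frac{10530025}{961}$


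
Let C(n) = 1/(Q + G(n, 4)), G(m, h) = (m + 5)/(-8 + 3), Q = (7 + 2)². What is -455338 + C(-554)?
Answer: -434392447/954 ≈ -4.5534e+5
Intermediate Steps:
Q = 81 (Q = 9² = 81)
G(m, h) = -1 - m/5 (G(m, h) = (5 + m)/(-5) = (5 + m)*(-⅕) = -1 - m/5)
C(n) = 1/(80 - n/5) (C(n) = 1/(81 + (-1 - n/5)) = 1/(80 - n/5))
-455338 + C(-554) = -455338 - 5/(-400 - 554) = -455338 - 5/(-954) = -455338 - 5*(-1/954) = -455338 + 5/954 = -434392447/954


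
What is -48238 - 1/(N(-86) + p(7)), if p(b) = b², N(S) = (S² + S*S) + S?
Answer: -711751691/14755 ≈ -48238.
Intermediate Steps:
N(S) = S + 2*S² (N(S) = (S² + S²) + S = 2*S² + S = S + 2*S²)
-48238 - 1/(N(-86) + p(7)) = -48238 - 1/(-86*(1 + 2*(-86)) + 7²) = -48238 - 1/(-86*(1 - 172) + 49) = -48238 - 1/(-86*(-171) + 49) = -48238 - 1/(14706 + 49) = -48238 - 1/14755 = -711751691/14755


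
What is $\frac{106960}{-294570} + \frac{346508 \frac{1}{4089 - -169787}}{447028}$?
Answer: $- \frac{207840624200333}{572404303908324} \approx -0.3631$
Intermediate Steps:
$\frac{106960}{-294570} + \frac{346508 \frac{1}{4089 - -169787}}{447028} = 106960 \left(- \frac{1}{294570}\right) + \frac{346508}{4089 + 169787} \cdot \frac{1}{447028} = - \frac{10696}{29457} + \frac{346508}{173876} \cdot \frac{1}{447028} = - \frac{10696}{29457} + 346508 \cdot \frac{1}{173876} \cdot \frac{1}{447028} = - \frac{10696}{29457} + \frac{86627}{43469} \cdot \frac{1}{447028} = - \frac{10696}{29457} + \frac{86627}{19431860132} = - \frac{207840624200333}{572404303908324}$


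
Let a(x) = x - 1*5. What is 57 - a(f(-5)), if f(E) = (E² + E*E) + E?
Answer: 17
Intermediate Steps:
f(E) = E + 2*E² (f(E) = (E² + E²) + E = 2*E² + E = E + 2*E²)
a(x) = -5 + x (a(x) = x - 5 = -5 + x)
57 - a(f(-5)) = 57 - (-5 - 5*(1 + 2*(-5))) = 57 - (-5 - 5*(1 - 10)) = 57 - (-5 - 5*(-9)) = 57 - (-5 + 45) = 57 - 1*40 = 57 - 40 = 17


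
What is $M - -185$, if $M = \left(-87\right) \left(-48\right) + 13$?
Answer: $4374$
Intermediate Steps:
$M = 4189$ ($M = 4176 + 13 = 4189$)
$M - -185 = 4189 - -185 = 4189 + \left(-12213 + 12398\right) = 4189 + 185 = 4374$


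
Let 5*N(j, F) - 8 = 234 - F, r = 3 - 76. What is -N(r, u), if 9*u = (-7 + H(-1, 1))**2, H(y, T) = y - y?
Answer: -2129/45 ≈ -47.311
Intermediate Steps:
H(y, T) = 0
r = -73
u = 49/9 (u = (-7 + 0)**2/9 = (1/9)*(-7)**2 = (1/9)*49 = 49/9 ≈ 5.4444)
N(j, F) = 242/5 - F/5 (N(j, F) = 8/5 + (234 - F)/5 = 8/5 + (234/5 - F/5) = 242/5 - F/5)
-N(r, u) = -(242/5 - 1/5*49/9) = -(242/5 - 49/45) = -1*2129/45 = -2129/45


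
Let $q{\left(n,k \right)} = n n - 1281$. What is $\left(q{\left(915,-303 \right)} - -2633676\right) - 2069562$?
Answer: $1400058$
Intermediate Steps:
$q{\left(n,k \right)} = -1281 + n^{2}$ ($q{\left(n,k \right)} = n^{2} - 1281 = -1281 + n^{2}$)
$\left(q{\left(915,-303 \right)} - -2633676\right) - 2069562 = \left(\left(-1281 + 915^{2}\right) - -2633676\right) - 2069562 = \left(\left(-1281 + 837225\right) + 2633676\right) - 2069562 = \left(835944 + 2633676\right) - 2069562 = 3469620 - 2069562 = 1400058$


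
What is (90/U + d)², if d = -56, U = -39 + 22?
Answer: 1085764/289 ≈ 3757.0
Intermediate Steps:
U = -17
(90/U + d)² = (90/(-17) - 56)² = (90*(-1/17) - 56)² = (-90/17 - 56)² = (-1042/17)² = 1085764/289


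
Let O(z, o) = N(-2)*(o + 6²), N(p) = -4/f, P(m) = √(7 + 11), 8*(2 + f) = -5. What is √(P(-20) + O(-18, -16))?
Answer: √(13440 + 1323*√2)/21 ≈ 5.8923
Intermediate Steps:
f = -21/8 (f = -2 + (⅛)*(-5) = -2 - 5/8 = -21/8 ≈ -2.6250)
P(m) = 3*√2 (P(m) = √18 = 3*√2)
N(p) = 32/21 (N(p) = -4/(-21/8) = -4*(-8/21) = 32/21)
O(z, o) = 384/7 + 32*o/21 (O(z, o) = 32*(o + 6²)/21 = 32*(o + 36)/21 = 32*(36 + o)/21 = 384/7 + 32*o/21)
√(P(-20) + O(-18, -16)) = √(3*√2 + (384/7 + (32/21)*(-16))) = √(3*√2 + (384/7 - 512/21)) = √(3*√2 + 640/21) = √(640/21 + 3*√2)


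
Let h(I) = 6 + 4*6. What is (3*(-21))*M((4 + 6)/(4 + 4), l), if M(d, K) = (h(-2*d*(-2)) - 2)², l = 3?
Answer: -49392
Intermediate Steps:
h(I) = 30 (h(I) = 6 + 24 = 30)
M(d, K) = 784 (M(d, K) = (30 - 2)² = 28² = 784)
(3*(-21))*M((4 + 6)/(4 + 4), l) = (3*(-21))*784 = -63*784 = -49392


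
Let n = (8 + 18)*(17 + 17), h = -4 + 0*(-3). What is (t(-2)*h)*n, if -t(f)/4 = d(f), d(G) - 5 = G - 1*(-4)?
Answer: 99008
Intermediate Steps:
h = -4 (h = -4 + 0 = -4)
n = 884 (n = 26*34 = 884)
d(G) = 9 + G (d(G) = 5 + (G - 1*(-4)) = 5 + (G + 4) = 5 + (4 + G) = 9 + G)
t(f) = -36 - 4*f (t(f) = -4*(9 + f) = -36 - 4*f)
(t(-2)*h)*n = ((-36 - 4*(-2))*(-4))*884 = ((-36 + 8)*(-4))*884 = -28*(-4)*884 = 112*884 = 99008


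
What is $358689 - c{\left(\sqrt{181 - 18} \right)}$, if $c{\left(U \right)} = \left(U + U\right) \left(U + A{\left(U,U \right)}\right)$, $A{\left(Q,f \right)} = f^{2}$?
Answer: $358363 - 326 \sqrt{163} \approx 3.542 \cdot 10^{5}$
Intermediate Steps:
$c{\left(U \right)} = 2 U \left(U + U^{2}\right)$ ($c{\left(U \right)} = \left(U + U\right) \left(U + U^{2}\right) = 2 U \left(U + U^{2}\right)$)
$358689 - c{\left(\sqrt{181 - 18} \right)} = 358689 - 2 \left(\sqrt{181 - 18}\right)^{2} \left(1 + \sqrt{181 - 18}\right) = 358689 - 2 \left(\sqrt{163}\right)^{2} \left(1 + \sqrt{163}\right) = 358689 - 2 \cdot 163 \left(1 + \sqrt{163}\right) = 358689 - \left(326 + 326 \sqrt{163}\right) = 358363 - 326 \sqrt{163}$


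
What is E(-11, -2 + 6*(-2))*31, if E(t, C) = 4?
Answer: 124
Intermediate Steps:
E(-11, -2 + 6*(-2))*31 = 4*31 = 124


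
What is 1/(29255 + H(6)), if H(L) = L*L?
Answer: 1/29291 ≈ 3.4140e-5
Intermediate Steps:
H(L) = L²
1/(29255 + H(6)) = 1/(29255 + 6²) = 1/(29255 + 36) = 1/29291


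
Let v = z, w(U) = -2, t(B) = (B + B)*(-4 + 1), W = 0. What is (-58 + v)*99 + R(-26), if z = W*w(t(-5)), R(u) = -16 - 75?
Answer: -5833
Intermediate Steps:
t(B) = -6*B (t(B) = (2*B)*(-3) = -6*B)
R(u) = -91
z = 0 (z = 0*(-2) = 0)
v = 0
(-58 + v)*99 + R(-26) = (-58 + 0)*99 - 91 = -58*99 - 91 = -5742 - 91 = -5833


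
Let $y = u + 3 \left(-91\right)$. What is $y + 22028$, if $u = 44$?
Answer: $21799$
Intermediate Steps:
$y = -229$ ($y = 44 + 3 \left(-91\right) = 44 - 273 = -229$)
$y + 22028 = -229 + 22028 = 21799$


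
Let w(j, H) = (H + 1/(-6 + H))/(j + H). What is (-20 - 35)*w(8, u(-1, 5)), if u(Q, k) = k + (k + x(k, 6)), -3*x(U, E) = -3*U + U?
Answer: -4445/128 ≈ -34.727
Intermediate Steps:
x(U, E) = 2*U/3 (x(U, E) = -(-3*U + U)/3 = -(-2)*U/3 = 2*U/3)
u(Q, k) = 8*k/3 (u(Q, k) = k + (k + 2*k/3) = k + 5*k/3 = 8*k/3)
w(j, H) = (H + 1/(-6 + H))/(H + j)
(-20 - 35)*w(8, u(-1, 5)) = (-20 - 35)*((1 + ((8/3)*5)² - 16*5)/(((8/3)*5)² - 16*5 - 6*8 + ((8/3)*5)*8)) = -55*(1 + (40/3)² - 6*40/3)/((40/3)² - 6*40/3 - 48 + (40/3)*8) = -55*(1 + 1600/9 - 80)/(1600/9 - 80 - 48 + 320/3) = -55*889/(1408/9*9) = -45*889/(128*9) = -55*889/1408 = -4445/128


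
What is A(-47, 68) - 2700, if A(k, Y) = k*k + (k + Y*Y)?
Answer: 4086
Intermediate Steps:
A(k, Y) = k + Y² + k² (A(k, Y) = k² + (k + Y²) = k + Y² + k²)
A(-47, 68) - 2700 = (-47 + 68² + (-47)²) - 2700 = (-47 + 4624 + 2209) - 2700 = 6786 - 2700 = 4086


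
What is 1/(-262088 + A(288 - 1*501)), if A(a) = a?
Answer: -1/262301 ≈ -3.8124e-6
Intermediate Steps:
1/(-262088 + A(288 - 1*501)) = 1/(-262088 + (288 - 1*501)) = 1/(-262088 + (288 - 501)) = 1/(-262088 - 213) = 1/(-262301) = -1/262301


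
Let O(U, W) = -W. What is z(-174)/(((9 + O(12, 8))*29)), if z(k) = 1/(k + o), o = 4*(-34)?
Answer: -1/8990 ≈ -0.00011123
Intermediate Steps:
o = -136
z(k) = 1/(-136 + k) (z(k) = 1/(k - 136) = 1/(-136 + k))
z(-174)/(((9 + O(12, 8))*29)) = 1/((-136 - 174)*(((9 - 1*8)*29))) = 1/((-310)*(((9 - 8)*29))) = -1/(310*(1*29)) = -1/310/29 = -1/310*1/29 = -1/8990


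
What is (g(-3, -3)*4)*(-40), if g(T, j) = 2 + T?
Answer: 160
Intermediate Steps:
(g(-3, -3)*4)*(-40) = ((2 - 3)*4)*(-40) = -1*4*(-40) = -4*(-40) = 160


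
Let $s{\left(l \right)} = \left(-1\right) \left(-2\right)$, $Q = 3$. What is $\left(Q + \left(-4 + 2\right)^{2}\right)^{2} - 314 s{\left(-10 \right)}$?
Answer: $-579$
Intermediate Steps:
$s{\left(l \right)} = 2$
$\left(Q + \left(-4 + 2\right)^{2}\right)^{2} - 314 s{\left(-10 \right)} = \left(3 + \left(-4 + 2\right)^{2}\right)^{2} - 628 = \left(3 + \left(-2\right)^{2}\right)^{2} - 628 = \left(3 + 4\right)^{2} - 628 = 7^{2} - 628 = 49 - 628 = -579$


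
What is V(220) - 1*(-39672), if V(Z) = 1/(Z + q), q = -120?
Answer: 3967201/100 ≈ 39672.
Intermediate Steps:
V(Z) = 1/(-120 + Z) (V(Z) = 1/(Z - 120) = 1/(-120 + Z))
V(220) - 1*(-39672) = 1/(-120 + 220) - 1*(-39672) = 1/100 + 39672 = 3967201/100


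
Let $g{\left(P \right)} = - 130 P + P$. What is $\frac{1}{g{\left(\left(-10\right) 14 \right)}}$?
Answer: $\frac{1}{18060} \approx 5.5371 \cdot 10^{-5}$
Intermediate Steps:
$g{\left(P \right)} = - 129 P$
$\frac{1}{g{\left(\left(-10\right) 14 \right)}} = \frac{1}{\left(-129\right) \left(\left(-10\right) 14\right)} = \frac{1}{\left(-129\right) \left(-140\right)} = \frac{1}{18060}$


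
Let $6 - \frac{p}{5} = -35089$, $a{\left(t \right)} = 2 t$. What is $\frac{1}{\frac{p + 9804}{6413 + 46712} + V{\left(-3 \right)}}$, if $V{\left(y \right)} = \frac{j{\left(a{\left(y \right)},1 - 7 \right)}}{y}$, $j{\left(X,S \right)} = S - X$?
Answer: $\frac{53125}{185279} \approx 0.28673$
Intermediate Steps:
$p = 175475$ ($p = 30 - -175445 = 30 + 175445 = 175475$)
$V{\left(y \right)} = \frac{-6 - 2 y}{y}$ ($V{\left(y \right)} = \frac{\left(1 - 7\right) - 2 y}{y} = \frac{-6 - 2 y}{y}$)
$\frac{1}{\frac{p + 9804}{6413 + 46712} + V{\left(-3 \right)}} = \frac{1}{\frac{175475 + 9804}{6413 + 46712} - \left(2 + \frac{6}{-3}\right)} = \frac{1}{\frac{185279}{53125} - 0} = \frac{1}{185279 \cdot \frac{1}{53125} + \left(-2 + 2\right)} = \frac{1}{\frac{185279}{53125} + 0} = \frac{1}{\frac{185279}{53125}} = \frac{53125}{185279}$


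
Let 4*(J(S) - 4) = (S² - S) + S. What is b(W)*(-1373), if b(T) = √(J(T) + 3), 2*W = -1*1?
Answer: -1373*√113/4 ≈ -3648.8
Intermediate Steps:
J(S) = 4 + S²/4 (J(S) = 4 + ((S² - S) + S)/4 = 4 + S²/4)
W = -½ (W = (-1*1)/2 = (½)*(-1) = -½ ≈ -0.50000)
b(T) = √(7 + T²/4) (b(T) = √((4 + T²/4) + 3) = √(7 + T²/4))
b(W)*(-1373) = (√(28 + (-½)²)/2)*(-1373) = (√(28 + ¼)/2)*(-1373) = (√(113/4)/2)*(-1373) = ((√113/2)/2)*(-1373) = (√113/4)*(-1373) = -1373*√113/4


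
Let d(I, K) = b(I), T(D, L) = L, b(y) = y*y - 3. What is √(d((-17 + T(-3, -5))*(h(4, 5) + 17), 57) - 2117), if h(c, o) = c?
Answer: 2*√52831 ≈ 459.70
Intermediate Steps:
b(y) = -3 + y² (b(y) = y² - 3 = -3 + y²)
d(I, K) = -3 + I²
√(d((-17 + T(-3, -5))*(h(4, 5) + 17), 57) - 2117) = √((-3 + ((-17 - 5)*(4 + 17))²) - 2117) = √((-3 + (-22*21)²) - 2117) = √((-3 + (-462)²) - 2117) = √((-3 + 213444) - 2117) = √(213441 - 2117) = √211324 = 2*√52831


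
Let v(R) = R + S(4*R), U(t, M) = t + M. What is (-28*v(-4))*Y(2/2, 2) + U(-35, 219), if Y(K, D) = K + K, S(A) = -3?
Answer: 576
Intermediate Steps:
U(t, M) = M + t
v(R) = -3 + R (v(R) = R - 3 = -3 + R)
Y(K, D) = 2*K
(-28*v(-4))*Y(2/2, 2) + U(-35, 219) = (-28*(-3 - 4))*(2*(2/2)) + (219 - 35) = (-28*(-7))*(2*(2*(½))) + 184 = 196*(2*1) + 184 = 196*2 + 184 = 392 + 184 = 576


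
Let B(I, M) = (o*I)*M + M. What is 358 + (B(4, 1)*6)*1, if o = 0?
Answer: 364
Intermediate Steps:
B(I, M) = M (B(I, M) = (0*I)*M + M = 0*M + M = 0 + M = M)
358 + (B(4, 1)*6)*1 = 358 + (1*6)*1 = 358 + 6*1 = 358 + 6 = 364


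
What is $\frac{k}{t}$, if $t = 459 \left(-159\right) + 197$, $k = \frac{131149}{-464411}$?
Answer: $\frac{131149}{33801690224} \approx 3.88 \cdot 10^{-6}$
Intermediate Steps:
$k = - \frac{131149}{464411}$ ($k = 131149 \left(- \frac{1}{464411}\right) = - \frac{131149}{464411} \approx -0.2824$)
$t = -72784$ ($t = -72981 + 197 = -72784$)
$\frac{k}{t} = - \frac{131149}{464411 \left(-72784\right)} = \left(- \frac{131149}{464411}\right) \left(- \frac{1}{72784}\right) = \frac{131149}{33801690224}$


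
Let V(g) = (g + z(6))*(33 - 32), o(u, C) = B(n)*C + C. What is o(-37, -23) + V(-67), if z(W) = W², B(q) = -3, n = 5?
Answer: 15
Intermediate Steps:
o(u, C) = -2*C (o(u, C) = -3*C + C = -2*C)
V(g) = 36 + g (V(g) = (g + 6²)*(33 - 32) = (g + 36)*1 = (36 + g)*1 = 36 + g)
o(-37, -23) + V(-67) = -2*(-23) + (36 - 67) = 46 - 31 = 15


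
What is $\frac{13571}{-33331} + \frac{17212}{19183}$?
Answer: $\frac{313360679}{639388573} \approx 0.49009$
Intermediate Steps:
$\frac{13571}{-33331} + \frac{17212}{19183} = 13571 \left(- \frac{1}{33331}\right) + 17212 \cdot \frac{1}{19183} = - \frac{13571}{33331} + \frac{17212}{19183} = \frac{313360679}{639388573}$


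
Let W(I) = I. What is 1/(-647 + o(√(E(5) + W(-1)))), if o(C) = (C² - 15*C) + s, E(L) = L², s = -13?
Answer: -53/33258 + 5*√6/66516 ≈ -0.0014095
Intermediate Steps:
o(C) = -13 + C² - 15*C (o(C) = (C² - 15*C) - 13 = -13 + C² - 15*C)
1/(-647 + o(√(E(5) + W(-1)))) = 1/(-647 + (-13 + (√(5² - 1))² - 15*√(5² - 1))) = 1/(-647 + (-13 + (√(25 - 1))² - 15*√(25 - 1))) = 1/(-647 + (-13 + (√24)² - 30*√6)) = 1/(-647 + (-13 + (2*√6)² - 30*√6)) = 1/(-647 + (-13 + 24 - 30*√6)) = 1/(-647 + (11 - 30*√6)) = 1/(-636 - 30*√6)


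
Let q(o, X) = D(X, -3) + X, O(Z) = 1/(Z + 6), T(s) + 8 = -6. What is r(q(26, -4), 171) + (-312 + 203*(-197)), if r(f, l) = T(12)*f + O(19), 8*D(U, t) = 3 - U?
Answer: -4025921/100 ≈ -40259.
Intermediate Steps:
T(s) = -14 (T(s) = -8 - 6 = -14)
O(Z) = 1/(6 + Z)
D(U, t) = 3/8 - U/8 (D(U, t) = (3 - U)/8 = 3/8 - U/8)
q(o, X) = 3/8 + 7*X/8 (q(o, X) = (3/8 - X/8) + X = 3/8 + 7*X/8)
r(f, l) = 1/25 - 14*f (r(f, l) = -14*f + 1/(6 + 19) = -14*f + 1/25 = 1/25 - 14*f)
r(q(26, -4), 171) + (-312 + 203*(-197)) = (1/25 - 14*(3/8 + (7/8)*(-4))) + (-312 + 203*(-197)) = (1/25 - 14*(3/8 - 7/2)) + (-312 - 39991) = (1/25 - 14*(-25/8)) - 40303 = (1/25 + 175/4) - 40303 = 4379/100 - 40303 = -4025921/100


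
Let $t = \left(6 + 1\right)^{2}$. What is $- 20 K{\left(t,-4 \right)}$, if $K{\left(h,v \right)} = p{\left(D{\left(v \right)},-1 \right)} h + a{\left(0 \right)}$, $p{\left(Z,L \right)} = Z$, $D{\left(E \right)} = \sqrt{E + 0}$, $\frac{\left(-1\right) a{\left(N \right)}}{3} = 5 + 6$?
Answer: $660 - 1960 i \approx 660.0 - 1960.0 i$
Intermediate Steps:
$a{\left(N \right)} = -33$ ($a{\left(N \right)} = - 3 \left(5 + 6\right) = \left(-3\right) 11 = -33$)
$D{\left(E \right)} = \sqrt{E}$
$t = 49$ ($t = 7^{2} = 49$)
$K{\left(h,v \right)} = -33 + h \sqrt{v}$ ($K{\left(h,v \right)} = \sqrt{v} h - 33 = h \sqrt{v} - 33 = -33 + h \sqrt{v}$)
$- 20 K{\left(t,-4 \right)} = - 20 \left(-33 + 49 \sqrt{-4}\right) = - 20 \left(-33 + 49 \cdot 2 i\right) = - 20 \left(-33 + 98 i\right) = 660 - 1960 i$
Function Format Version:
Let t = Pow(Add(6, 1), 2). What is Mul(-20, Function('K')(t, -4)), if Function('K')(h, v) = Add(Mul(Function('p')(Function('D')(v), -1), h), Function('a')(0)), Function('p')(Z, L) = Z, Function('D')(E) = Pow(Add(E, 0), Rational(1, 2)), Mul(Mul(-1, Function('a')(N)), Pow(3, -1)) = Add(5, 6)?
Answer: Add(660, Mul(-1960, I)) ≈ Add(660.00, Mul(-1960.0, I))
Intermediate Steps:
Function('a')(N) = -33 (Function('a')(N) = Mul(-3, Add(5, 6)) = Mul(-3, 11) = -33)
Function('D')(E) = Pow(E, Rational(1, 2))
t = 49 (t = Pow(7, 2) = 49)
Function('K')(h, v) = Add(-33, Mul(h, Pow(v, Rational(1, 2)))) (Function('K')(h, v) = Add(Mul(Pow(v, Rational(1, 2)), h), -33) = Add(Mul(h, Pow(v, Rational(1, 2))), -33) = Add(-33, Mul(h, Pow(v, Rational(1, 2)))))
Mul(-20, Function('K')(t, -4)) = Mul(-20, Add(-33, Mul(49, Pow(-4, Rational(1, 2))))) = Mul(-20, Add(-33, Mul(49, Mul(2, I)))) = Mul(-20, Add(-33, Mul(98, I))) = Add(660, Mul(-1960, I))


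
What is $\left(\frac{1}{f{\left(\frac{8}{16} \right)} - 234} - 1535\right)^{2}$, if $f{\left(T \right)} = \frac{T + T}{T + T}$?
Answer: $\frac{127917814336}{54289} \approx 2.3562 \cdot 10^{6}$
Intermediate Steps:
$f{\left(T \right)} = 1$ ($f{\left(T \right)} = \frac{2 T}{2 T} = 2 T \frac{1}{2 T} = 1$)
$\left(\frac{1}{f{\left(\frac{8}{16} \right)} - 234} - 1535\right)^{2} = \left(\frac{1}{1 - 234} - 1535\right)^{2} = \left(\frac{1}{-233} - 1535\right)^{2} = \left(- \frac{1}{233} - 1535\right)^{2} = \left(- \frac{357656}{233}\right)^{2} = \frac{127917814336}{54289}$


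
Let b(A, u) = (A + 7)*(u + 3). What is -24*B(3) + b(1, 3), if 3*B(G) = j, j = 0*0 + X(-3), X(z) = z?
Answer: 72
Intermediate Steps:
j = -3 (j = 0*0 - 3 = 0 - 3 = -3)
B(G) = -1 (B(G) = (⅓)*(-3) = -1)
b(A, u) = (3 + u)*(7 + A) (b(A, u) = (7 + A)*(3 + u) = (3 + u)*(7 + A))
-24*B(3) + b(1, 3) = -24*(-1) + (21 + 3*1 + 7*3 + 1*3) = 24 + (21 + 3 + 21 + 3) = 24 + 48 = 72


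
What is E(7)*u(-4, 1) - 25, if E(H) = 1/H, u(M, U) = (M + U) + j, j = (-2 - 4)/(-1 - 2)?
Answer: -176/7 ≈ -25.143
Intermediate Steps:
j = 2 (j = -6/(-3) = -6*(-⅓) = 2)
u(M, U) = 2 + M + U (u(M, U) = (M + U) + 2 = 2 + M + U)
E(7)*u(-4, 1) - 25 = (2 - 4 + 1)/7 - 25 = (⅐)*(-1) - 25 = -⅐ - 25 = -176/7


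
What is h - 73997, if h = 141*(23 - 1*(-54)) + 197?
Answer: -62943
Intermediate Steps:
h = 11054 (h = 141*(23 + 54) + 197 = 141*77 + 197 = 10857 + 197 = 11054)
h - 73997 = 11054 - 73997 = -62943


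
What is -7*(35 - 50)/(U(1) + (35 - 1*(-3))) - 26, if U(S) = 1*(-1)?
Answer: -857/37 ≈ -23.162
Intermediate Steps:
U(S) = -1
-7*(35 - 50)/(U(1) + (35 - 1*(-3))) - 26 = -7*(35 - 50)/(-1 + (35 - 1*(-3))) - 26 = -(-105)/(-1 + (35 + 3)) - 26 = -(-105)/(-1 + 38) - 26 = -(-105)/37 - 26 = -7*(-15/37) - 26 = 105/37 - 26 = -857/37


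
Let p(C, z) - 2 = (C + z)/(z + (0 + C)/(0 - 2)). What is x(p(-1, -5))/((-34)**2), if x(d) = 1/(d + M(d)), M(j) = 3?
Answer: 3/21964 ≈ 0.00013659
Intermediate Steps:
p(C, z) = 2 + (C + z)/(z - C/2) (p(C, z) = 2 + (C + z)/(z + (0 + C)/(0 - 2)) = 2 + (C + z)/(z + C/(-2)) = 2 + (C + z)/(z + C*(-1/2)) = 2 + (C + z)/(z - C/2))
x(d) = 1/(3 + d) (x(d) = 1/(d + 3) = 1/(3 + d))
x(p(-1, -5))/((-34)**2) = 1/((3 + 6*(-5)/(-1*(-1) + 2*(-5)))*((-34)**2)) = 1/((3 + 6*(-5)/(1 - 10))*1156) = (1/1156)/(3 + 6*(-5)/(-9)) = (1/1156)/(3 + 6*(-5)*(-1/9)) = (1/1156)/(3 + 10/3) = (1/1156)/(19/3) = (3/19)*(1/1156) = 3/21964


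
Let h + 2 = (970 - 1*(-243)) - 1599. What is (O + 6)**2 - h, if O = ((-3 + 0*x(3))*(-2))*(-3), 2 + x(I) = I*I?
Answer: 532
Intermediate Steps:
x(I) = -2 + I**2 (x(I) = -2 + I*I = -2 + I**2)
O = -18 (O = ((-3 + 0*(-2 + 3**2))*(-2))*(-3) = ((-3 + 0*(-2 + 9))*(-2))*(-3) = ((-3 + 0*7)*(-2))*(-3) = ((-3 + 0)*(-2))*(-3) = -3*(-2)*(-3) = 6*(-3) = -18)
h = -388 (h = -2 + ((970 - 1*(-243)) - 1599) = -2 + ((970 + 243) - 1599) = -2 + (1213 - 1599) = -2 - 386 = -388)
(O + 6)**2 - h = (-18 + 6)**2 - 1*(-388) = (-12)**2 + 388 = 144 + 388 = 532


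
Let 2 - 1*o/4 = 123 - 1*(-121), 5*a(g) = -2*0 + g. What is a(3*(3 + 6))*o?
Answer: -26136/5 ≈ -5227.2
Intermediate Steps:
a(g) = g/5 (a(g) = (-2*0 + g)/5 = (0 + g)/5 = g/5)
o = -968 (o = 8 - 4*(123 - 1*(-121)) = 8 - 4*(123 + 121) = 8 - 4*244 = 8 - 976 = -968)
a(3*(3 + 6))*o = ((3*(3 + 6))/5)*(-968) = ((3*9)/5)*(-968) = ((⅕)*27)*(-968) = (27/5)*(-968) = -26136/5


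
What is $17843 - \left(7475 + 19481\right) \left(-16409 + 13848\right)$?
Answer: $69052159$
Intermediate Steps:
$17843 - \left(7475 + 19481\right) \left(-16409 + 13848\right) = 17843 - 26956 \left(-2561\right) = 17843 - -69034316 = 17843 + 69034316 = 69052159$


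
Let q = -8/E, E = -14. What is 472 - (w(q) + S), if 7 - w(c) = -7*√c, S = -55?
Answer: 520 - 2*√7 ≈ 514.71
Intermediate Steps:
q = 4/7 (q = -8/(-14) = -8*(-1/14) = 4/7 ≈ 0.57143)
w(c) = 7 + 7*√c (w(c) = 7 - (-7)*√c = 7 + 7*√c)
472 - (w(q) + S) = 472 - ((7 + 7*√(4/7)) - 55) = 472 - ((7 + 7*(2*√7/7)) - 55) = 472 - ((7 + 2*√7) - 55) = 472 - (-48 + 2*√7) = 472 + (48 - 2*√7) = 520 - 2*√7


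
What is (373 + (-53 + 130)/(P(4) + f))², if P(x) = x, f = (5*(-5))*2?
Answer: 291760561/2116 ≈ 1.3788e+5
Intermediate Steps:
f = -50 (f = -25*2 = -50)
(373 + (-53 + 130)/(P(4) + f))² = (373 + (-53 + 130)/(4 - 50))² = (373 + 77/(-46))² = (373 + 77*(-1/46))² = (373 - 77/46)² = (17081/46)² = 291760561/2116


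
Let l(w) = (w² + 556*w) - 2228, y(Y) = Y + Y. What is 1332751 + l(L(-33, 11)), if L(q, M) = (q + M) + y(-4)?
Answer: 1314743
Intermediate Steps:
y(Y) = 2*Y
L(q, M) = -8 + M + q (L(q, M) = (q + M) + 2*(-4) = (M + q) - 8 = -8 + M + q)
l(w) = -2228 + w² + 556*w
1332751 + l(L(-33, 11)) = 1332751 + (-2228 + (-8 + 11 - 33)² + 556*(-8 + 11 - 33)) = 1332751 + (-2228 + (-30)² + 556*(-30)) = 1332751 + (-2228 + 900 - 16680) = 1332751 - 18008 = 1314743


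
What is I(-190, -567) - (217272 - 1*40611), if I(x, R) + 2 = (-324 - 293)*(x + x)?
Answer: 57797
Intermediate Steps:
I(x, R) = -2 - 1234*x (I(x, R) = -2 + (-324 - 293)*(x + x) = -2 - 1234*x)
I(-190, -567) - (217272 - 1*40611) = (-2 - 1234*(-190)) - (217272 - 1*40611) = (-2 + 234460) - (217272 - 40611) = 234458 - 1*176661 = 234458 - 176661 = 57797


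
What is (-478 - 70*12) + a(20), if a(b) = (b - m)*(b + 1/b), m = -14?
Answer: -6363/10 ≈ -636.30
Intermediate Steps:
a(b) = (14 + b)*(b + 1/b) (a(b) = (b - 1*(-14))*(b + 1/b) = (b + 14)*(b + 1/b) = (14 + b)*(b + 1/b))
(-478 - 70*12) + a(20) = (-478 - 70*12) + (1 + 20² + 14*20 + 14/20) = (-478 - 840) + (1 + 400 + 280 + 14*(1/20)) = -1318 + (1 + 400 + 280 + 7/10) = -1318 + 6817/10 = -6363/10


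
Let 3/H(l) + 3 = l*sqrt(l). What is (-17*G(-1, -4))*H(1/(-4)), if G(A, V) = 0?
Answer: 0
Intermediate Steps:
H(l) = 3/(-3 + l**(3/2)) (H(l) = 3/(-3 + l*sqrt(l)) = 3/(-3 + l**(3/2)))
(-17*G(-1, -4))*H(1/(-4)) = (-17*0)*(3/(-3 + (1/(-4))**(3/2))) = 0*(3/(-3 + (-1/4)**(3/2))) = 0*(3/(-3 - I/8)) = 0*(3*(64*(-3 + I/8)/577)) = 0*(192*(-3 + I/8)/577) = 0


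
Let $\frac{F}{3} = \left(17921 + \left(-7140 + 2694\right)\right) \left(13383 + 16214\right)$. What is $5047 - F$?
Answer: $-1196453678$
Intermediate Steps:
$F = 1196458725$ ($F = 3 \left(17921 + \left(-7140 + 2694\right)\right) \left(13383 + 16214\right) = 3 \left(17921 - 4446\right) 29597 = 3 \cdot 13475 \cdot 29597 = 3 \cdot 398819575 = 1196458725$)
$5047 - F = 5047 - 1196458725 = -1196453678$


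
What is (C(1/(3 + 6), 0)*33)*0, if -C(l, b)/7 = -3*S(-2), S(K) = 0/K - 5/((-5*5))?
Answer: 0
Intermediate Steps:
S(K) = ⅕ (S(K) = 0 - 5/(-25) = 0 - 5*(-1/25) = 0 + ⅕ = ⅕)
C(l, b) = 21/5 (C(l, b) = -(-21)/5 = -7*(-⅗) = 21/5)
(C(1/(3 + 6), 0)*33)*0 = ((21/5)*33)*0 = (693/5)*0 = 0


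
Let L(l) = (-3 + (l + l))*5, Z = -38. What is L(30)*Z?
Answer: -10830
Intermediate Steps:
L(l) = -15 + 10*l (L(l) = (-3 + 2*l)*5 = -15 + 10*l)
L(30)*Z = (-15 + 10*30)*(-38) = (-15 + 300)*(-38) = 285*(-38) = -10830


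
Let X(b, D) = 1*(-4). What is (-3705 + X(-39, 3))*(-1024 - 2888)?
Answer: 14509608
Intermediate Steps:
X(b, D) = -4
(-3705 + X(-39, 3))*(-1024 - 2888) = (-3705 - 4)*(-1024 - 2888) = -3709*(-3912) = 14509608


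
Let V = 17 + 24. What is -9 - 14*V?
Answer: -583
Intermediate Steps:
V = 41
-9 - 14*V = -9 - 14*41 = -9 - 574 = -583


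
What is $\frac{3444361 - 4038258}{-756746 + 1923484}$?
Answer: $- \frac{593897}{1166738} \approx -0.50902$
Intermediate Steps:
$\frac{3444361 - 4038258}{-756746 + 1923484} = - \frac{593897}{1166738}$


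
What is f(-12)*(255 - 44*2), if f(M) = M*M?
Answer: 24048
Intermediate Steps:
f(M) = M**2
f(-12)*(255 - 44*2) = (-12)**2*(255 - 44*2) = 144*(255 - 88) = 144*167 = 24048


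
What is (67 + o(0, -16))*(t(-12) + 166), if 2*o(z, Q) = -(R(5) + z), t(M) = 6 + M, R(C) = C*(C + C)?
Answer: 6720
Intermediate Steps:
R(C) = 2*C**2 (R(C) = C*(2*C) = 2*C**2)
o(z, Q) = -25 - z/2 (o(z, Q) = (-(2*5**2 + z))/2 = (-(2*25 + z))/2 = (-(50 + z))/2 = (-50 - z)/2 = -25 - z/2)
(67 + o(0, -16))*(t(-12) + 166) = (67 + (-25 - 1/2*0))*((6 - 12) + 166) = (67 + (-25 + 0))*(-6 + 166) = (67 - 25)*160 = 42*160 = 6720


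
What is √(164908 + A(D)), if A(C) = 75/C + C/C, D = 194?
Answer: √6206529674/194 ≈ 406.09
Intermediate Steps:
A(C) = 1 + 75/C (A(C) = 75/C + 1 = 1 + 75/C)
√(164908 + A(D)) = √(164908 + (75 + 194)/194) = √(164908 + (1/194)*269) = √(164908 + 269/194) = √(31992421/194) = √6206529674/194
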